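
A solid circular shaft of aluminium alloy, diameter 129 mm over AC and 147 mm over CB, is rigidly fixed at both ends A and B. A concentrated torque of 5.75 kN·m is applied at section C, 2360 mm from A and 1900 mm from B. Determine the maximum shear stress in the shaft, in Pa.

6.24e6 Pa

Compatibility: T_A·a/J_AC = T_B·b/J_CB with T_A + T_B = T₀.
J_AC = 2.72×10^-5 m⁴, J_CB = 4.58×10^-5 m⁴, so T_A = T₀·(J_AC/a)/((J_AC/a)+(J_CB/b)) = 1858 N·m, T_B = 3892 N·m.
τ in each portion: τ_AC = 4.41×10^6 Pa, τ_CB = 6.24×10^6 Pa; maximum is in CB.
τ_max = T_CB·r/J = 3892·0.0735/4.58×10^-5 = 6.240×10^6 Pa.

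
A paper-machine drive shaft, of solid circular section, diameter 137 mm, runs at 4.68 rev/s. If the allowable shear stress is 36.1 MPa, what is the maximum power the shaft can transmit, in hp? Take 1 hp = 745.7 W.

J = πd⁴/32 = π(0.137)⁴/32 = 3.458×10^-5 m⁴.
T_max = τ_allow·J/r = 3.61×10^7 × 3.458×10^-5 / 0.0685 = 18230 N·m.
ω = 2π·4.68 = 29.41 rad/s, so P_max = T_max·ω = 5.360×10^5 W.

719 hp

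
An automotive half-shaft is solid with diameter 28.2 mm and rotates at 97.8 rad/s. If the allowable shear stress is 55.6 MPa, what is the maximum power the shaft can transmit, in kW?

J = πd⁴/32 = π(0.0282)⁴/32 = 6.209×10^-8 m⁴.
T_max = τ_allow·J/r = 5.56×10^7 × 6.209×10^-8 / 0.0141 = 244.8 N·m.
ω = 97.8 rad/s, so P_max = T_max·ω = 2.394×10^4 W.

23.9 kW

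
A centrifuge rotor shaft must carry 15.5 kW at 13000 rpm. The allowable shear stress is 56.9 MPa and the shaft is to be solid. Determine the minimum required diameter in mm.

ω = 2π·13000/60 = 1361 rad/s, so T = P/ω = 15.5×10³ / 1361 = 11.39 N·m.
For a solid shaft τ_max = 16T/(πd³), so d = (16T/(π τ_allow))^(1/3) = (16·11.39/(π·5.69×10^7))^(1/3) = 0.01006 m.

10.1 mm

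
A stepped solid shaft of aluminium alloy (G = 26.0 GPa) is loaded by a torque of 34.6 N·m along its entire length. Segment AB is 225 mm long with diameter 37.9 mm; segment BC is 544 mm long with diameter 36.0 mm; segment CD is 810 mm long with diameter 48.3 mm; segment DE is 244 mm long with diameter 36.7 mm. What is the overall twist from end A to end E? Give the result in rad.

J_AB = π(0.0379)⁴/32 = 2.03×10^-7 m⁴; J_BC = π(0.0360)⁴/32 = 1.65×10^-7 m⁴; J_CD = π(0.0483)⁴/32 = 5.34×10^-7 m⁴; J_DE = π(0.0367)⁴/32 = 1.78×10^-7 m⁴.
θ = (T/G)·Σ L_i/J_i = (34.60/26.0×10⁹)·(0.225/2.03×10^-7 + 0.544/1.65×10^-7 + 0.810/5.34×10^-7 + 0.244/1.78×10^-7) = 9.709×10^-3 rad.

0.00971 rad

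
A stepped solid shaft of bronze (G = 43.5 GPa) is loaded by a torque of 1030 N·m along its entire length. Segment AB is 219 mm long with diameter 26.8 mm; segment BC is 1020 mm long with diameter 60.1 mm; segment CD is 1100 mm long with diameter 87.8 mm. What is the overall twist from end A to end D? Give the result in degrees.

7.20°

J_AB = π(0.0268)⁴/32 = 5.06×10^-8 m⁴; J_BC = π(0.0601)⁴/32 = 1.28×10^-6 m⁴; J_CD = π(0.0878)⁴/32 = 5.83×10^-6 m⁴.
θ = (T/G)·Σ L_i/J_i = (1030/43.5×10⁹)·(0.219/5.06×10^-8 + 1.02/1.28×10^-6 + 1.10/5.83×10^-6) = 0.1257 rad.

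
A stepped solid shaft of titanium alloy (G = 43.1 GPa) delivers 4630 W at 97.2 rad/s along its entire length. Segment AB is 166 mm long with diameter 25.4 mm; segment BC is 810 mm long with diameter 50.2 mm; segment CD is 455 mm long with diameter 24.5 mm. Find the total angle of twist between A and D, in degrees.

ω = 97.2 rad/s, so T = P/ω = 4630 / 97.20 = 47.63 N·m.
J_AB = π(0.0254)⁴/32 = 4.09×10^-8 m⁴; J_BC = π(0.0502)⁴/32 = 6.23×10^-7 m⁴; J_CD = π(0.0245)⁴/32 = 3.54×10^-8 m⁴.
θ = (T/G)·Σ L_i/J_i = (47.63/43.1×10⁹)·(0.166/4.09×10^-8 + 0.810/6.23×10^-7 + 0.455/3.54×10^-8) = 0.02014 rad.

1.15°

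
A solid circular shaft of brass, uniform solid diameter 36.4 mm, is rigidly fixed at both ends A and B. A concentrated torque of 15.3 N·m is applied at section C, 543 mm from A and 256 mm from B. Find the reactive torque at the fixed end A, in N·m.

4.90 N·m

With uniform GJ and both ends fixed, compatibility θ_AC = θ_CB gives T_A·a = T_B·b, together with T_A + T_B = T₀.
T_A = T₀·b/(a+b) = 15.30·256/799.0 = 4.902 N·m; T_B = 10.40 N·m.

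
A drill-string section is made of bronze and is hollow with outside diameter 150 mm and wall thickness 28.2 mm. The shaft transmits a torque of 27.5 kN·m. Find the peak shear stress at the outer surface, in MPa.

48.9 MPa

J = π(d_o⁴ − d_i⁴)/32 = π(0.150⁴ − 0.0936⁴)/32 = 4.217×10^-5 m⁴.
τ_max = T·r/J = 27500 × 0.0750 / 4.217×10^-5 = 4.891×10^7 Pa.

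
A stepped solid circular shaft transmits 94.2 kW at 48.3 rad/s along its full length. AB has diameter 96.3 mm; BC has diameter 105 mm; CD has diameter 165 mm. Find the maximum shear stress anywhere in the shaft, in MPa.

11.1 MPa

ω = 48.3 rad/s, so T = P/ω = 94.2×10³ / 48.30 = 1950 N·m.
Under the same torque, τ_max = 16T/(πd³) is largest where d is smallest — segment AB (d = 96.3 mm).
τ_max = 16·1950/(π·(0.0963)³) = 1.112×10^7 Pa.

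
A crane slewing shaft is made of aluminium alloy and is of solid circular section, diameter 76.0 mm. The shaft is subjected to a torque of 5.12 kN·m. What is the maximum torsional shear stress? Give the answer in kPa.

J = πd⁴/32 = π(0.0760)⁴/32 = 3.275×10^-6 m⁴.
τ_max = T·r/J = 5120 × 0.0380 / 3.275×10^-6 = 5.940×10^7 Pa.

59400 kPa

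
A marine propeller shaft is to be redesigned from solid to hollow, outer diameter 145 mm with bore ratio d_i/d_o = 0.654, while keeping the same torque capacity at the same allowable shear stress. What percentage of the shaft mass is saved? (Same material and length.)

Equal τ_max and T ⇒ the solid shaft needs d_s³ = d_o³(1−k⁴), so d_s = 145·(1−0.654⁴)^(1/3) = 135.6 mm.
Area ratio A_h/A_s = d_o²(1−k²)/d_s² = (1−k²)/(1−k⁴)^(2/3) = 0.6548.
Mass saving = 1 − 0.6548 = 34.5 %.

34.5 %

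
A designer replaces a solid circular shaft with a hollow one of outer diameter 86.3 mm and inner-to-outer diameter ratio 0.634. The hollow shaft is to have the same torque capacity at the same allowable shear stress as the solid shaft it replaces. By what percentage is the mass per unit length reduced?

32.7 %

Equal τ_max and T ⇒ the solid shaft needs d_s³ = d_o³(1−k⁴), so d_s = 86.3·(1−0.634⁴)^(1/3) = 81.38 mm.
Area ratio A_h/A_s = d_o²(1−k²)/d_s² = (1−k²)/(1−k⁴)^(2/3) = 0.6726.
Mass saving = 1 − 0.6726 = 32.7 %.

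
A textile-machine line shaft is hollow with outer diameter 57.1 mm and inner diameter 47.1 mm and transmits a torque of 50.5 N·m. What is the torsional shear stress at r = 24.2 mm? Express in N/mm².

2.18 N/mm²

J = π(d_o⁴ − d_i⁴)/32 = π(0.0571⁴ − 0.0471⁴)/32 = 5.605×10^-7 m⁴.
Shear stress varies linearly with radius: τ = T·r/J = 50.50 × 0.0242 / 5.605×10^-7 = 2.180×10^6 Pa.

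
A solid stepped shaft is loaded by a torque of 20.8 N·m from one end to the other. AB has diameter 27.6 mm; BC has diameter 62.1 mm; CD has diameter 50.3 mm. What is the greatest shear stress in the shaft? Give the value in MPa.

5.04 MPa

Under the same torque, τ_max = 16T/(πd³) is largest where d is smallest — segment AB (d = 27.6 mm).
τ_max = 16·20.80/(π·(0.0276)³) = 5.039×10^6 Pa.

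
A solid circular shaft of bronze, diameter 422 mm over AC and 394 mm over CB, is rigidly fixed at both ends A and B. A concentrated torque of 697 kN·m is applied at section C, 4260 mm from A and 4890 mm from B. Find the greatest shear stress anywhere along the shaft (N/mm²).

Compatibility: T_A·a/J_AC = T_B·b/J_CB with T_A + T_B = T₀.
J_AC = 3.11×10^-3 m⁴, J_CB = 2.37×10^-3 m⁴, so T_A = T₀·(J_AC/a)/((J_AC/a)+(J_CB/b)) = 419400 N·m, T_B = 277600 N·m.
τ in each portion: τ_AC = 2.84×10^7 Pa, τ_CB = 2.31×10^7 Pa; maximum is in AC.
τ_max = T_AC·r/J = 419400·0.211/3.11×10^-3 = 2.842×10^7 Pa.

28.4 N/mm²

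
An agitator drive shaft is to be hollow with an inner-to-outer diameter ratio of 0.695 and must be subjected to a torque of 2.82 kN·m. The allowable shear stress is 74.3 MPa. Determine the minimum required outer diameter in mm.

For a hollow shaft with d_i/d_o = 0.695: τ_max = 16T/(π d_o³ (1−k⁴)), so d_o = [16T/(π τ_allow (1−k⁴))]^(1/3) = [16·2820/(π·7.43×10^7·0.7667)]^(1/3) = 0.06317 m.

63.2 mm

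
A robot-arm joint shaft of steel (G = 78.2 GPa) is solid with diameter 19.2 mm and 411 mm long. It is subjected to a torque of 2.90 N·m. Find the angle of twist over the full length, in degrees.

J = πd⁴/32 = π(0.0192)⁴/32 = 1.334×10^-8 m⁴.
θ = T·L/(G·J) = 2.900 × 0.411 / (78.2×10⁹ × 1.334×10^-8) = 1.142×10^-3 rad.

0.0655°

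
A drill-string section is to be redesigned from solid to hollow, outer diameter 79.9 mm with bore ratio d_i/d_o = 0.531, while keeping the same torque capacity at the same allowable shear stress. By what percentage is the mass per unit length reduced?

24.1 %

Equal τ_max and T ⇒ the solid shaft needs d_s³ = d_o³(1−k⁴), so d_s = 79.9·(1−0.531⁴)^(1/3) = 77.72 mm.
Area ratio A_h/A_s = d_o²(1−k²)/d_s² = (1−k²)/(1−k⁴)^(2/3) = 0.7588.
Mass saving = 1 − 0.7588 = 24.1 %.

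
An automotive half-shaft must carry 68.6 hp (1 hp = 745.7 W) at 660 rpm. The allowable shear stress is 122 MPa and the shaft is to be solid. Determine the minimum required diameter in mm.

ω = 2π·660/60 = 69.12 rad/s, so T = P/ω = 68.6×745.7 / 69.12 = 740.1 N·m.
For a solid shaft τ_max = 16T/(πd³), so d = (16T/(π τ_allow))^(1/3) = (16·740.1/(π·1.22×10^8))^(1/3) = 0.03138 m.

31.4 mm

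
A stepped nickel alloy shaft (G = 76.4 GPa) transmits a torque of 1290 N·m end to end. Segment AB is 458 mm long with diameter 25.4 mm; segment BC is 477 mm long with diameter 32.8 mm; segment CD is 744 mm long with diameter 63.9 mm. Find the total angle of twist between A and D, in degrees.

J_AB = π(0.0254)⁴/32 = 4.09×10^-8 m⁴; J_BC = π(0.0328)⁴/32 = 1.14×10^-7 m⁴; J_CD = π(0.0639)⁴/32 = 1.64×10^-6 m⁴.
θ = (T/G)·Σ L_i/J_i = (1290/76.4×10⁹)·(0.458/4.09×10^-8 + 0.477/1.14×10^-7 + 0.744/1.64×10^-6) = 0.2678 rad.

15.3°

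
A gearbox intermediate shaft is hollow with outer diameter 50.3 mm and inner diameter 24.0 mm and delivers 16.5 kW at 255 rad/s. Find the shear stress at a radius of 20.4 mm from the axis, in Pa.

ω = 255 rad/s, so T = P/ω = 16.5×10³ / 255.0 = 64.71 N·m.
J = π(d_o⁴ − d_i⁴)/32 = π(0.0503⁴ − 0.0240⁴)/32 = 5.959×10^-7 m⁴.
Shear stress varies linearly with radius: τ = T·r/J = 64.71 × 0.0204 / 5.959×10^-7 = 2.215×10^6 Pa.

2.22e6 Pa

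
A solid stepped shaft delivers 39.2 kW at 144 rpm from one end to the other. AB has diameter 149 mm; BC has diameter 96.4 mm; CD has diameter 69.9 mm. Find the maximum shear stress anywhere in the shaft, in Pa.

ω = 2π·144/60 = 15.08 rad/s, so T = P/ω = 39.2×10³ / 15.08 = 2600 N·m.
Under the same torque, τ_max = 16T/(πd³) is largest where d is smallest — segment CD (d = 69.9 mm).
τ_max = 16·2600/(π·(0.0699)³) = 3.876×10^7 Pa.

3.88e7 Pa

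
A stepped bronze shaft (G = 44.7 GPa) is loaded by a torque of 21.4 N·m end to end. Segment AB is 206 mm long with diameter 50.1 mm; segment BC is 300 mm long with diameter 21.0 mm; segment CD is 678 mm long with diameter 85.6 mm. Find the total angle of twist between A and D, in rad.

0.00774 rad

J_AB = π(0.0501)⁴/32 = 6.19×10^-7 m⁴; J_BC = π(0.0210)⁴/32 = 1.91×10^-8 m⁴; J_CD = π(0.0856)⁴/32 = 5.27×10^-6 m⁴.
θ = (T/G)·Σ L_i/J_i = (21.40/44.7×10⁹)·(0.206/6.19×10^-7 + 0.300/1.91×10^-8 + 0.678/5.27×10^-6) = 7.743×10^-3 rad.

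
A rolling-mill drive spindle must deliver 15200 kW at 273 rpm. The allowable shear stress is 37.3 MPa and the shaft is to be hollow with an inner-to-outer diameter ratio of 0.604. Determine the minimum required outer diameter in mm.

438 mm

ω = 2π·273/60 = 28.59 rad/s, so T = P/ω = 15200×10³ / 28.59 = 531700 N·m.
For a hollow shaft with d_i/d_o = 0.604: τ_max = 16T/(π d_o³ (1−k⁴)), so d_o = [16T/(π τ_allow (1−k⁴))]^(1/3) = [16·531700/(π·3.73×10^7·0.8669)]^(1/3) = 0.4375 m.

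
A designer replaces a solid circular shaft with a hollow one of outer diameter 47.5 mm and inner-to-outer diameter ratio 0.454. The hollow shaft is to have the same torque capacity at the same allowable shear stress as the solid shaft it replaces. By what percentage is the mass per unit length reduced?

Equal τ_max and T ⇒ the solid shaft needs d_s³ = d_o³(1−k⁴), so d_s = 47.5·(1−0.454⁴)^(1/3) = 46.82 mm.
Area ratio A_h/A_s = d_o²(1−k²)/d_s² = (1−k²)/(1−k⁴)^(2/3) = 0.8172.
Mass saving = 1 − 0.8172 = 18.3 %.

18.3 %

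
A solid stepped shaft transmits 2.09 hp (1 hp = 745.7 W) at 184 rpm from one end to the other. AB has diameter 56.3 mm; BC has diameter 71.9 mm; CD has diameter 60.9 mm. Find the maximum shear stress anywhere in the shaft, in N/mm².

ω = 2π·184/60 = 19.27 rad/s, so T = P/ω = 2.09×745.7 / 19.27 = 80.88 N·m.
Under the same torque, τ_max = 16T/(πd³) is largest where d is smallest — segment AB (d = 56.3 mm).
τ_max = 16·80.88/(π·(0.0563)³) = 2.308×10^6 Pa.

2.31 N/mm²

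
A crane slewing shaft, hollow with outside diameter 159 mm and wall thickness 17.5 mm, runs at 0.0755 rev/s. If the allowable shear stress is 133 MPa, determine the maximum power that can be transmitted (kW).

31.4 kW

J = π(d_o⁴ − d_i⁴)/32 = π(0.159⁴ − 0.124⁴)/32 = 3.954×10^-5 m⁴.
T_max = τ_allow·J/r = 1.33×10^8 × 3.954×10^-5 / 0.0795 = 66140 N·m.
ω = 2π·0.0755 = 0.4744 rad/s, so P_max = T_max·ω = 3.138×10^4 W.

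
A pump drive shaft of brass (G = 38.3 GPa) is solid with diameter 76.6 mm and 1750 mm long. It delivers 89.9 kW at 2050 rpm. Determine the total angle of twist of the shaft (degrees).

ω = 2π·2050/60 = 214.7 rad/s, so T = P/ω = 89.9×10³ / 214.7 = 418.8 N·m.
J = πd⁴/32 = π(0.0766)⁴/32 = 3.380×10^-6 m⁴.
θ = T·L/(G·J) = 418.8 × 1.75 / (38.3×10⁹ × 3.380×10^-6) = 5.661×10^-3 rad.

0.324°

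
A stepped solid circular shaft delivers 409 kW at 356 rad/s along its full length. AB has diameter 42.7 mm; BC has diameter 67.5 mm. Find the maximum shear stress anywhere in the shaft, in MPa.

ω = 356 rad/s, so T = P/ω = 409×10³ / 356.0 = 1149 N·m.
Under the same torque, τ_max = 16T/(πd³) is largest where d is smallest — segment AB (d = 42.7 mm).
τ_max = 16·1149/(π·(0.0427)³) = 7.516×10^7 Pa.

75.2 MPa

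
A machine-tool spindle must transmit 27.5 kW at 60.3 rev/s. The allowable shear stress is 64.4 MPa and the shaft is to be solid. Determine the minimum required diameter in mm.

17.9 mm

ω = 2π·60.3 = 378.9 rad/s, so T = P/ω = 27.5×10³ / 378.9 = 72.58 N·m.
For a solid shaft τ_max = 16T/(πd³), so d = (16T/(π τ_allow))^(1/3) = (16·72.58/(π·6.44×10^7))^(1/3) = 0.01790 m.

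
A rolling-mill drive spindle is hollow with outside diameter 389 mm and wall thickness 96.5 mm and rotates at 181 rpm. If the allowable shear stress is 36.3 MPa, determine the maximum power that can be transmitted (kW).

7440 kW

J = π(d_o⁴ − d_i⁴)/32 = π(0.389⁴ − 0.196⁴)/32 = 2.103×10^-3 m⁴.
T_max = τ_allow·J/r = 3.63×10^7 × 2.103×10^-3 / 0.195 = 392500 N·m.
ω = 2π·181/60 = 18.95 rad/s, so P_max = T_max·ω = 7.440×10^6 W.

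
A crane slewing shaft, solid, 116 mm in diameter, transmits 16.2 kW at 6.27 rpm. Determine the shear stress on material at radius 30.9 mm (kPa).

42900 kPa

ω = 2π·6.27/60 = 0.6566 rad/s, so T = P/ω = 16.2×10³ / 0.6566 = 24670 N·m.
J = πd⁴/32 = π(0.116)⁴/32 = 1.778×10^-5 m⁴.
Shear stress varies linearly with radius: τ = T·r/J = 24670 × 0.0309 / 1.778×10^-5 = 4.289×10^7 Pa.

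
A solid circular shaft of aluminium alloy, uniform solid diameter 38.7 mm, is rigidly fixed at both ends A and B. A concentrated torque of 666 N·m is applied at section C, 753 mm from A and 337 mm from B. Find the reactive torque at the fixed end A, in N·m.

With uniform GJ and both ends fixed, compatibility θ_AC = θ_CB gives T_A·a = T_B·b, together with T_A + T_B = T₀.
T_A = T₀·b/(a+b) = 666.0·337/1090 = 205.9 N·m; T_B = 460.1 N·m.

206 N·m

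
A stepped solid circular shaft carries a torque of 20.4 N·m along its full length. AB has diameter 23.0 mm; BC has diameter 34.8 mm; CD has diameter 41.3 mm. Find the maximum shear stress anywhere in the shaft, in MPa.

Under the same torque, τ_max = 16T/(πd³) is largest where d is smallest — segment AB (d = 23.0 mm).
τ_max = 16·20.40/(π·(0.0230)³) = 8.539×10^6 Pa.

8.54 MPa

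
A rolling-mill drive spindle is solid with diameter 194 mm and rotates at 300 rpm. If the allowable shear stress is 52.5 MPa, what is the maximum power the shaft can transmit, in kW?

2360 kW

J = πd⁴/32 = π(0.194)⁴/32 = 1.391×10^-4 m⁴.
T_max = τ_allow·J/r = 5.25×10^7 × 1.391×10^-4 / 0.0970 = 75270 N·m.
ω = 2π·300/60 = 31.42 rad/s, so P_max = T_max·ω = 2.365×10^6 W.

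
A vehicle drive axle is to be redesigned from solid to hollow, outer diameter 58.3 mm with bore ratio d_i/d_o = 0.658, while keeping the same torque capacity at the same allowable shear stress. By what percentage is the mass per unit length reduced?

Equal τ_max and T ⇒ the solid shaft needs d_s³ = d_o³(1−k⁴), so d_s = 58.3·(1−0.658⁴)^(1/3) = 54.40 mm.
Area ratio A_h/A_s = d_o²(1−k²)/d_s² = (1−k²)/(1−k⁴)^(2/3) = 0.6512.
Mass saving = 1 − 0.6512 = 34.9 %.

34.9 %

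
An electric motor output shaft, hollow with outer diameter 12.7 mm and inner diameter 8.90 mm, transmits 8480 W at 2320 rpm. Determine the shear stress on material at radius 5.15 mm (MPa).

ω = 2π·2320/60 = 242.9 rad/s, so T = P/ω = 8480 / 242.9 = 34.90 N·m.
J = π(d_o⁴ − d_i⁴)/32 = π(0.0127⁴ − 0.00890⁴)/32 = 1.938×10^-9 m⁴.
Shear stress varies linearly with radius: τ = T·r/J = 34.90 × 0.00515 / 1.938×10^-9 = 9.275×10^7 Pa.

92.8 MPa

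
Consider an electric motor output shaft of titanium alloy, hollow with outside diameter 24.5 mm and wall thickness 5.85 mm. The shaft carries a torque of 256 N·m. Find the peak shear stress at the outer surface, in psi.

13900 psi

J = π(d_o⁴ − d_i⁴)/32 = π(0.0245⁴ − 0.0128⁴)/32 = 3.274×10^-8 m⁴.
τ_max = T·r/J = 256.0 × 0.0123 / 3.274×10^-8 = 9.579×10^7 Pa.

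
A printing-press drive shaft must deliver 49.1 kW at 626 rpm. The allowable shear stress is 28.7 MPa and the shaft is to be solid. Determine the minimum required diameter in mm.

51.0 mm

ω = 2π·626/60 = 65.55 rad/s, so T = P/ω = 49.1×10³ / 65.55 = 749.0 N·m.
For a solid shaft τ_max = 16T/(πd³), so d = (16T/(π τ_allow))^(1/3) = (16·749.0/(π·2.87×10^7))^(1/3) = 0.05103 m.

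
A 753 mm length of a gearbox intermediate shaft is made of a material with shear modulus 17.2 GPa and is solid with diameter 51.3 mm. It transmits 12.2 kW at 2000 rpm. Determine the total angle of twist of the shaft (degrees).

0.215°

ω = 2π·2000/60 = 209.4 rad/s, so T = P/ω = 12.2×10³ / 209.4 = 58.25 N·m.
J = πd⁴/32 = π(0.0513)⁴/32 = 6.799×10^-7 m⁴.
θ = T·L/(G·J) = 58.25 × 0.753 / (17.2×10⁹ × 6.799×10^-7) = 3.751×10^-3 rad.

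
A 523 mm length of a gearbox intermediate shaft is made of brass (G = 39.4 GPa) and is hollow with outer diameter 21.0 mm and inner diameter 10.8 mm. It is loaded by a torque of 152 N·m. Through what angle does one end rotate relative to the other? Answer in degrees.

J = π(d_o⁴ − d_i⁴)/32 = π(0.0210⁴ − 0.0108⁴)/32 = 1.776×10^-8 m⁴.
θ = T·L/(G·J) = 152.0 × 0.523 / (39.4×10⁹ × 1.776×10^-8) = 0.1136 rad.

6.51°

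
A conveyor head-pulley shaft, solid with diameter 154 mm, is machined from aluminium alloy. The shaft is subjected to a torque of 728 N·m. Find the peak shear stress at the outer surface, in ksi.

0.147 ksi

J = πd⁴/32 = π(0.154)⁴/32 = 5.522×10^-5 m⁴.
τ_max = T·r/J = 728.0 × 0.0770 / 5.522×10^-5 = 1.015×10^6 Pa.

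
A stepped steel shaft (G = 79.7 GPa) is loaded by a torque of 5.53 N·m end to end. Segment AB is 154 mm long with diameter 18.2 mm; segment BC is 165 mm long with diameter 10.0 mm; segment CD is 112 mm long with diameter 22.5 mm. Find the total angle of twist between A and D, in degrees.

0.743°

J_AB = π(0.0182)⁴/32 = 1.08×10^-8 m⁴; J_BC = π(0.0100)⁴/32 = 9.82×10^-10 m⁴; J_CD = π(0.0225)⁴/32 = 2.52×10^-8 m⁴.
θ = (T/G)·Σ L_i/J_i = (5.530/79.7×10⁹)·(0.154/1.08×10^-8 + 0.165/9.82×10^-10 + 0.112/2.52×10^-8) = 0.01296 rad.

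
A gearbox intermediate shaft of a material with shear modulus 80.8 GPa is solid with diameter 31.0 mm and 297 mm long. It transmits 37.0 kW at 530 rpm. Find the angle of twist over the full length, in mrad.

27.0 mrad

ω = 2π·530/60 = 55.50 rad/s, so T = P/ω = 37.0×10³ / 55.50 = 666.6 N·m.
J = πd⁴/32 = π(0.0310)⁴/32 = 9.067×10^-8 m⁴.
θ = T·L/(G·J) = 666.6 × 0.297 / (80.8×10⁹ × 9.067×10^-8) = 0.02703 rad.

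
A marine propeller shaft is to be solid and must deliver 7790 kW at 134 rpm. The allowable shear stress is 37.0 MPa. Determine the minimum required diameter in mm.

424 mm

ω = 2π·134/60 = 14.03 rad/s, so T = P/ω = 7790×10³ / 14.03 = 555100 N·m.
For a solid shaft τ_max = 16T/(πd³), so d = (16T/(π τ_allow))^(1/3) = (16·555100/(π·3.70×10^7))^(1/3) = 0.4243 m.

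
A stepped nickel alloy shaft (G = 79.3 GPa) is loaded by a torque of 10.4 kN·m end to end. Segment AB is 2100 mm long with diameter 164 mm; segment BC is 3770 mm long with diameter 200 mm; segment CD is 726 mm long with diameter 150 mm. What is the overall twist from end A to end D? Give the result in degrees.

J_AB = π(0.164)⁴/32 = 7.10×10^-5 m⁴; J_BC = π(0.200)⁴/32 = 1.57×10^-4 m⁴; J_CD = π(0.150)⁴/32 = 4.97×10^-5 m⁴.
θ = (T/G)·Σ L_i/J_i = (10400/79.3×10⁹)·(2.10/7.10×10^-5 + 3.77/1.57×10^-4 + 0.726/4.97×10^-5) = 8.941×10^-3 rad.

0.512°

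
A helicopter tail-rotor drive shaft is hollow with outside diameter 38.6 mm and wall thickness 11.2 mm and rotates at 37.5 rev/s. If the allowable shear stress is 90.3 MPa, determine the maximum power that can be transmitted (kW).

233 kW

J = π(d_o⁴ − d_i⁴)/32 = π(0.0386⁴ − 0.0162⁴)/32 = 2.112×10^-7 m⁴.
T_max = τ_allow·J/r = 9.03×10^7 × 2.112×10^-7 / 0.0193 = 988.1 N·m.
ω = 2π·37.5 = 235.6 rad/s, so P_max = T_max·ω = 2.328×10^5 W.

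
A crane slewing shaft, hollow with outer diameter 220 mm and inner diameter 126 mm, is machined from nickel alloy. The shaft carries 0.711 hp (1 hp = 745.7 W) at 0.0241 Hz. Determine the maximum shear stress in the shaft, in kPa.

1880 kPa

ω = 2π·0.0241 = 0.1514 rad/s, so T = P/ω = 0.711×745.7 / 0.1514 = 3501 N·m.
J = π(d_o⁴ − d_i⁴)/32 = π(0.220⁴ − 0.126⁴)/32 = 2.052×10^-4 m⁴.
τ_max = T·r/J = 3501 × 0.110 / 2.052×10^-4 = 1.877×10^6 Pa.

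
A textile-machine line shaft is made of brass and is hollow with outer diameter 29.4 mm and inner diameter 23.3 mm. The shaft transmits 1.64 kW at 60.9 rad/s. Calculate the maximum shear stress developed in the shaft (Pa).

ω = 60.9 rad/s, so T = P/ω = 1.64×10³ / 60.90 = 26.93 N·m.
J = π(d_o⁴ − d_i⁴)/32 = π(0.0294⁴ − 0.0233⁴)/32 = 4.441×10^-8 m⁴.
τ_max = T·r/J = 26.93 × 0.0147 / 4.441×10^-8 = 8.913×10^6 Pa.

8.91e6 Pa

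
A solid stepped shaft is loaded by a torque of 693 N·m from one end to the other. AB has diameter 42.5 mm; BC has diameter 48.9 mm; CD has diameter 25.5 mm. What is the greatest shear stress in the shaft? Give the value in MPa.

213 MPa

Under the same torque, τ_max = 16T/(πd³) is largest where d is smallest — segment CD (d = 25.5 mm).
τ_max = 16·693.0/(π·(0.0255)³) = 2.129×10^8 Pa.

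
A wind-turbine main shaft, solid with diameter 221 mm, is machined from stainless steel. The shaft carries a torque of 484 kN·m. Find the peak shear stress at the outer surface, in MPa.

228 MPa

J = πd⁴/32 = π(0.221)⁴/32 = 2.342×10^-4 m⁴.
τ_max = T·r/J = 484000 × 0.111 / 2.342×10^-4 = 2.284×10^8 Pa.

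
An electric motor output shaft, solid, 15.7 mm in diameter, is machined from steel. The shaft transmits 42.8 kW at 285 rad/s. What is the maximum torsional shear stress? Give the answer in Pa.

1.98e8 Pa

ω = 285 rad/s, so T = P/ω = 42.8×10³ / 285.0 = 150.2 N·m.
J = πd⁴/32 = π(0.0157)⁴/32 = 5.965×10^-9 m⁴.
τ_max = T·r/J = 150.2 × 0.00785 / 5.965×10^-9 = 1.976×10^8 Pa.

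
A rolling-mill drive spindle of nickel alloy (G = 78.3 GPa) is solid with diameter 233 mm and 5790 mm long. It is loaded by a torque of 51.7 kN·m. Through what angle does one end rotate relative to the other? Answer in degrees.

J = πd⁴/32 = π(0.233)⁴/32 = 2.894×10^-4 m⁴.
θ = T·L/(G·J) = 51700 × 5.79 / (78.3×10⁹ × 2.894×10^-4) = 0.01321 rad.

0.757°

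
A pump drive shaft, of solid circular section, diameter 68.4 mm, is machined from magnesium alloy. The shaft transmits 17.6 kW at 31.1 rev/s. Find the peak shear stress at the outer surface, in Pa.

ω = 2π·31.1 = 195.4 rad/s, so T = P/ω = 17.6×10³ / 195.4 = 90.07 N·m.
J = πd⁴/32 = π(0.0684)⁴/32 = 2.149×10^-6 m⁴.
τ_max = T·r/J = 90.07 × 0.0342 / 2.149×10^-6 = 1.433×10^6 Pa.

1.43e6 Pa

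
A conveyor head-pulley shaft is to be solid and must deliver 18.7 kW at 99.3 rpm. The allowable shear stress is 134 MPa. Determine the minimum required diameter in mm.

ω = 2π·99.3/60 = 10.40 rad/s, so T = P/ω = 18.7×10³ / 10.40 = 1798 N·m.
For a solid shaft τ_max = 16T/(πd³), so d = (16T/(π τ_allow))^(1/3) = (16·1798/(π·1.34×10^8))^(1/3) = 0.04089 m.

40.9 mm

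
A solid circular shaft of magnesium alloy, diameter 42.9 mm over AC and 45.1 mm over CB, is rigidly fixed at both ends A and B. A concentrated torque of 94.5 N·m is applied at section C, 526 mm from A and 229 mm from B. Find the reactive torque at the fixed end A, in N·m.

Compatibility: T_A·a/J_AC = T_B·b/J_CB with T_A + T_B = T₀.
J_AC = 3.33×10^-7 m⁴, J_CB = 4.06×10^-7 m⁴, so T_A = T₀·(J_AC/a)/((J_AC/a)+(J_CB/b)) = 24.83 N·m, T_B = 69.67 N·m.

24.8 N·m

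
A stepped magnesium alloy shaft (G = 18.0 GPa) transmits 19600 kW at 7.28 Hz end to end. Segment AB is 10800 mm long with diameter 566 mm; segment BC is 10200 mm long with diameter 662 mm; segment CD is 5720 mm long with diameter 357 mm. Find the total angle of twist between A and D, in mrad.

124 mrad

ω = 2π·7.28 = 45.74 rad/s, so T = P/ω = 19600×10³ / 45.74 = 428500 N·m.
J_AB = π(0.566)⁴/32 = 0.0101 m⁴; J_BC = π(0.662)⁴/32 = 0.0189 m⁴; J_CD = π(0.357)⁴/32 = 1.59×10^-3 m⁴.
θ = (T/G)·Σ L_i/J_i = (428500/18.0×10⁹)·(10.8/0.0101 + 10.2/0.0189 + 5.72/1.59×10^-3) = 0.1238 rad.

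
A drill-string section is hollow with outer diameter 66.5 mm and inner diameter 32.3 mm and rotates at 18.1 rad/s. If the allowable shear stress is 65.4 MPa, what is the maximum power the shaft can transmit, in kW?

J = π(d_o⁴ − d_i⁴)/32 = π(0.0665⁴ − 0.0323⁴)/32 = 1.813×10^-6 m⁴.
T_max = τ_allow·J/r = 6.54×10^7 × 1.813×10^-6 / 0.0333 = 3566 N·m.
ω = 18.1 rad/s, so P_max = T_max·ω = 6.455×10^4 W.

64.5 kW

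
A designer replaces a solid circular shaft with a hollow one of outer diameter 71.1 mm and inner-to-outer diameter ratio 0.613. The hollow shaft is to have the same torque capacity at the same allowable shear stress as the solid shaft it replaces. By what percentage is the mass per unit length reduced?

Equal τ_max and T ⇒ the solid shaft needs d_s³ = d_o³(1−k⁴), so d_s = 71.1·(1−0.613⁴)^(1/3) = 67.58 mm.
Area ratio A_h/A_s = d_o²(1−k²)/d_s² = (1−k²)/(1−k⁴)^(2/3) = 0.6909.
Mass saving = 1 − 0.6909 = 30.9 %.

30.9 %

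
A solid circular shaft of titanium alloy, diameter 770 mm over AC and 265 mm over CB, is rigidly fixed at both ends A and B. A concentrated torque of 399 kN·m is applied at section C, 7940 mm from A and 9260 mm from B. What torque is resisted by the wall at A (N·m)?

Compatibility: T_A·a/J_AC = T_B·b/J_CB with T_A + T_B = T₀.
J_AC = 0.0345 m⁴, J_CB = 4.84×10^-4 m⁴, so T_A = T₀·(J_AC/a)/((J_AC/a)+(J_CB/b)) = 394300 N·m, T_B = 4743 N·m.

394000 N·m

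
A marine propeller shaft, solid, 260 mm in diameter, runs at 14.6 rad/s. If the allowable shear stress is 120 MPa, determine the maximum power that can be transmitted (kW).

J = πd⁴/32 = π(0.260)⁴/32 = 4.486×10^-4 m⁴.
T_max = τ_allow·J/r = 1.20×10^8 × 4.486×10^-4 / 0.130 = 414100 N·m.
ω = 14.6 rad/s, so P_max = T_max·ω = 6.046×10^6 W.

6050 kW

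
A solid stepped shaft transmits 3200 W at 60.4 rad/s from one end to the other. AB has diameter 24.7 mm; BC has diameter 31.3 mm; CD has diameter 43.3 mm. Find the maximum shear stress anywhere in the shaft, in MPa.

ω = 60.4 rad/s, so T = P/ω = 3200 / 60.40 = 52.98 N·m.
Under the same torque, τ_max = 16T/(πd³) is largest where d is smallest — segment AB (d = 24.7 mm).
τ_max = 16·52.98/(π·(0.0247)³) = 1.791×10^7 Pa.

17.9 MPa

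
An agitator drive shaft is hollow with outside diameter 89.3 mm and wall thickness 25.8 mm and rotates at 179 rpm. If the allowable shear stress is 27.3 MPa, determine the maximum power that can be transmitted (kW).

69.3 kW

J = π(d_o⁴ − d_i⁴)/32 = π(0.0893⁴ − 0.0377⁴)/32 = 6.045×10^-6 m⁴.
T_max = τ_allow·J/r = 2.73×10^7 × 6.045×10^-6 / 0.0446 = 3696 N·m.
ω = 2π·179/60 = 18.74 rad/s, so P_max = T_max·ω = 6.928×10^4 W.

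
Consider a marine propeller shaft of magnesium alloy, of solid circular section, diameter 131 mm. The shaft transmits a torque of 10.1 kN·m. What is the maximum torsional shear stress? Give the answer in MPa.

J = πd⁴/32 = π(0.131)⁴/32 = 2.891×10^-5 m⁴.
τ_max = T·r/J = 10100 × 0.0655 / 2.891×10^-5 = 2.288×10^7 Pa.

22.9 MPa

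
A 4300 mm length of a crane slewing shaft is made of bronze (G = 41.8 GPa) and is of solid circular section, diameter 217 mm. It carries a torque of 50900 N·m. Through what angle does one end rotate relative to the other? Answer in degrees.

1.38°

J = πd⁴/32 = π(0.217)⁴/32 = 2.177×10^-4 m⁴.
θ = T·L/(G·J) = 50900 × 4.30 / (41.8×10⁹ × 2.177×10^-4) = 0.02405 rad.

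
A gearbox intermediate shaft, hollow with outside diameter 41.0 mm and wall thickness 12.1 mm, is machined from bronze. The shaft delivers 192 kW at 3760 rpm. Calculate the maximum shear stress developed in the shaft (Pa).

3.71e7 Pa

ω = 2π·3760/60 = 393.7 rad/s, so T = P/ω = 192×10³ / 393.7 = 487.6 N·m.
J = π(d_o⁴ − d_i⁴)/32 = π(0.0410⁴ − 0.0168⁴)/32 = 2.696×10^-7 m⁴.
τ_max = T·r/J = 487.6 × 0.0205 / 2.696×10^-7 = 3.708×10^7 Pa.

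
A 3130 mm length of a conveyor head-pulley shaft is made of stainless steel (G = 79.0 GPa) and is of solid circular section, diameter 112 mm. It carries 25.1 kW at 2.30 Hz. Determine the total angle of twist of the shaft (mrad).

ω = 2π·2.30 = 14.45 rad/s, so T = P/ω = 25.1×10³ / 14.45 = 1737 N·m.
J = πd⁴/32 = π(0.112)⁴/32 = 1.545×10^-5 m⁴.
θ = T·L/(G·J) = 1737 × 3.13 / (79.0×10⁹ × 1.545×10^-5) = 4.455×10^-3 rad.

4.45 mrad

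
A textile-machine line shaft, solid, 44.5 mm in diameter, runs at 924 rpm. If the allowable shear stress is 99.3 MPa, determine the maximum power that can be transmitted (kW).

166 kW

J = πd⁴/32 = π(0.0445)⁴/32 = 3.850×10^-7 m⁴.
T_max = τ_allow·J/r = 9.93×10^7 × 3.850×10^-7 / 0.0222 = 1718 N·m.
ω = 2π·924/60 = 96.76 rad/s, so P_max = T_max·ω = 1.662×10^5 W.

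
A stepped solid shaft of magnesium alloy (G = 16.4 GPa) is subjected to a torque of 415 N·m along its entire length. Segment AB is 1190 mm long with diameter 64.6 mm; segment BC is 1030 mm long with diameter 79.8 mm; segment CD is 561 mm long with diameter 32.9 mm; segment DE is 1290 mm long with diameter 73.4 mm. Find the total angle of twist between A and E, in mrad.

159 mrad

J_AB = π(0.0646)⁴/32 = 1.71×10^-6 m⁴; J_BC = π(0.0798)⁴/32 = 3.98×10^-6 m⁴; J_CD = π(0.0329)⁴/32 = 1.15×10^-7 m⁴; J_DE = π(0.0734)⁴/32 = 2.85×10^-6 m⁴.
θ = (T/G)·Σ L_i/J_i = (415.0/16.4×10⁹)·(1.19/1.71×10^-6 + 1.03/3.98×10^-6 + 0.561/1.15×10^-7 + 1.29/2.85×10^-6) = 0.1590 rad.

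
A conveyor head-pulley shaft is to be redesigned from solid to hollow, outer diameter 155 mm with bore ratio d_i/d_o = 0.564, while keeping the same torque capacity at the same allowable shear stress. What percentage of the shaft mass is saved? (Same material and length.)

Equal τ_max and T ⇒ the solid shaft needs d_s³ = d_o³(1−k⁴), so d_s = 155·(1−0.564⁴)^(1/3) = 149.6 mm.
Area ratio A_h/A_s = d_o²(1−k²)/d_s² = (1−k²)/(1−k⁴)^(2/3) = 0.7322.
Mass saving = 1 − 0.7322 = 26.8 %.

26.8 %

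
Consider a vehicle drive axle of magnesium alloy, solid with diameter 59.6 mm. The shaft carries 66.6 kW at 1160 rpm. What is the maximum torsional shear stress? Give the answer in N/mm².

ω = 2π·1160/60 = 121.5 rad/s, so T = P/ω = 66.6×10³ / 121.5 = 548.3 N·m.
J = πd⁴/32 = π(0.0596)⁴/32 = 1.239×10^-6 m⁴.
τ_max = T·r/J = 548.3 × 0.0298 / 1.239×10^-6 = 1.319×10^7 Pa.

13.2 N/mm²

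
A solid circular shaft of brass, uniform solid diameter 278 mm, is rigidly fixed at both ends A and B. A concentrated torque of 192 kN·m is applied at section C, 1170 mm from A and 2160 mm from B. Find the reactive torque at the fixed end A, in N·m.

With uniform GJ and both ends fixed, compatibility θ_AC = θ_CB gives T_A·a = T_B·b, together with T_A + T_B = T₀.
T_A = T₀·b/(a+b) = 192000·2160/3330 = 124500 N·m; T_B = 67460 N·m.

125000 N·m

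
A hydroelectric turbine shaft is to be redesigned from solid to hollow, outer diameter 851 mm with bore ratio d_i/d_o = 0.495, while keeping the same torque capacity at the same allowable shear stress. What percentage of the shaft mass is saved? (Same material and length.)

Equal τ_max and T ⇒ the solid shaft needs d_s³ = d_o³(1−k⁴), so d_s = 851·(1−0.495⁴)^(1/3) = 833.6 mm.
Area ratio A_h/A_s = d_o²(1−k²)/d_s² = (1−k²)/(1−k⁴)^(2/3) = 0.7868.
Mass saving = 1 − 0.7868 = 21.3 %.

21.3 %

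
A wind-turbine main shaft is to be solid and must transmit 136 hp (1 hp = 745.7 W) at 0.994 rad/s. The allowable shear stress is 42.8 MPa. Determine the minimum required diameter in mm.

ω = 0.994 rad/s, so T = P/ω = 136×745.7 / 0.9940 = 102000 N·m.
For a solid shaft τ_max = 16T/(πd³), so d = (16T/(π τ_allow))^(1/3) = (16·102000/(π·4.28×10^7))^(1/3) = 0.2298 m.

230 mm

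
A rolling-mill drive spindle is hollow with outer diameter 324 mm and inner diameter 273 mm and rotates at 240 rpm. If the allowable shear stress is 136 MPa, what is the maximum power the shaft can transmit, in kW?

11300 kW

J = π(d_o⁴ − d_i⁴)/32 = π(0.324⁴ − 0.273⁴)/32 = 5.366×10^-4 m⁴.
T_max = τ_allow·J/r = 1.36×10^8 × 5.366×10^-4 / 0.162 = 450400 N·m.
ω = 2π·240/60 = 25.13 rad/s, so P_max = T_max·ω = 1.132×10^7 W.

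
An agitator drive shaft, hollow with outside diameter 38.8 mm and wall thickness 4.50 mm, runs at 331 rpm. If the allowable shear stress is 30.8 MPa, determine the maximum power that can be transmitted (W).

J = π(d_o⁴ − d_i⁴)/32 = π(0.0388⁴ − 0.0298⁴)/32 = 1.451×10^-7 m⁴.
T_max = τ_allow·J/r = 3.08×10^7 × 1.451×10^-7 / 0.0194 = 230.3 N·m.
ω = 2π·331/60 = 34.66 rad/s, so P_max = T_max·ω = 7984 W.

7980 W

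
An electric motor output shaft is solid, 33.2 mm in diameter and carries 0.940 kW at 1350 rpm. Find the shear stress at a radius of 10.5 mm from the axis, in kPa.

585 kPa

ω = 2π·1350/60 = 141.4 rad/s, so T = P/ω = 0.940×10³ / 141.4 = 6.649 N·m.
J = πd⁴/32 = π(0.0332)⁴/32 = 1.193×10^-7 m⁴.
Shear stress varies linearly with radius: τ = T·r/J = 6.649 × 0.0105 / 1.193×10^-7 = 5.853×10^5 Pa.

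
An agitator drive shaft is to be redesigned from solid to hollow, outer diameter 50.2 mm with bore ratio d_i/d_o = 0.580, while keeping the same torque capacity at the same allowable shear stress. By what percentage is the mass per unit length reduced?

28.1 %

Equal τ_max and T ⇒ the solid shaft needs d_s³ = d_o³(1−k⁴), so d_s = 50.2·(1−0.580⁴)^(1/3) = 48.23 mm.
Area ratio A_h/A_s = d_o²(1−k²)/d_s² = (1−k²)/(1−k⁴)^(2/3) = 0.7189.
Mass saving = 1 − 0.7189 = 28.1 %.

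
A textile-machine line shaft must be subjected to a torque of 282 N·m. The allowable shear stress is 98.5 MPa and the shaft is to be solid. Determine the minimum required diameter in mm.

24.4 mm

For a solid shaft τ_max = 16T/(πd³), so d = (16T/(π τ_allow))^(1/3) = (16·282.0/(π·9.85×10^7))^(1/3) = 0.02443 m.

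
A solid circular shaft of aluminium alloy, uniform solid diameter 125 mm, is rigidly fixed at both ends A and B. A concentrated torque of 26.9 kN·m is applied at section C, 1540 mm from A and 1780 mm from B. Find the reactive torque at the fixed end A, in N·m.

With uniform GJ and both ends fixed, compatibility θ_AC = θ_CB gives T_A·a = T_B·b, together with T_A + T_B = T₀.
T_A = T₀·b/(a+b) = 26900·1780/3320 = 14420 N·m; T_B = 12480 N·m.

14400 N·m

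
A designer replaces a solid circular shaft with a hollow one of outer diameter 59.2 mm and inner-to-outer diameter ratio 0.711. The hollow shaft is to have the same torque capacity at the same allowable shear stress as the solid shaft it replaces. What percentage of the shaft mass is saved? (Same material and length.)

39.8 %

Equal τ_max and T ⇒ the solid shaft needs d_s³ = d_o³(1−k⁴), so d_s = 59.2·(1−0.711⁴)^(1/3) = 53.65 mm.
Area ratio A_h/A_s = d_o²(1−k²)/d_s² = (1−k²)/(1−k⁴)^(2/3) = 0.6020.
Mass saving = 1 − 0.6020 = 39.8 %.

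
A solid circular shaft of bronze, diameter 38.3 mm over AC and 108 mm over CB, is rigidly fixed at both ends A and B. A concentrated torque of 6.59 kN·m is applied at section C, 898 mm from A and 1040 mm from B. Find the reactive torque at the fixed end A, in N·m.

119 N·m

Compatibility: T_A·a/J_AC = T_B·b/J_CB with T_A + T_B = T₀.
J_AC = 2.11×10^-7 m⁴, J_CB = 1.34×10^-5 m⁴, so T_A = T₀·(J_AC/a)/((J_AC/a)+(J_CB/b)) = 118.5 N·m, T_B = 6471 N·m.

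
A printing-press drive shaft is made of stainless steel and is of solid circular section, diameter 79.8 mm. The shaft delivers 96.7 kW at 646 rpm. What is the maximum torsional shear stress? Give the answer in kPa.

ω = 2π·646/60 = 67.65 rad/s, so T = P/ω = 96.7×10³ / 67.65 = 1429 N·m.
J = πd⁴/32 = π(0.0798)⁴/32 = 3.981×10^-6 m⁴.
τ_max = T·r/J = 1429 × 0.0399 / 3.981×10^-6 = 1.433×10^7 Pa.

14300 kPa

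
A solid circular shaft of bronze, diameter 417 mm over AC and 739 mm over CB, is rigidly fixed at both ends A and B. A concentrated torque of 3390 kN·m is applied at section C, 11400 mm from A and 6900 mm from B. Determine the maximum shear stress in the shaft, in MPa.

Compatibility: T_A·a/J_AC = T_B·b/J_CB with T_A + T_B = T₀.
J_AC = 2.97×10^-3 m⁴, J_CB = 0.0293 m⁴, so T_A = T₀·(J_AC/a)/((J_AC/a)+(J_CB/b)) = 196000 N·m, T_B = 3.194e6 N·m.
τ in each portion: τ_AC = 1.38×10^7 Pa, τ_CB = 4.03×10^7 Pa; maximum is in CB.
τ_max = T_CB·r/J = 3.194e6·0.369/0.0293 = 4.031×10^7 Pa.

40.3 MPa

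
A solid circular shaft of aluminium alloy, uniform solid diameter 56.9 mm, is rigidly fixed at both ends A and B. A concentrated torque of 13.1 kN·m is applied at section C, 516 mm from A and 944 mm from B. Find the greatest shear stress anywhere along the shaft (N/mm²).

234 N/mm²

With uniform GJ and both ends fixed, compatibility θ_AC = θ_CB gives T_A·a = T_B·b, together with T_A + T_B = T₀.
T_A = T₀·b/(a+b) = 13100·944/1460 = 8470 N·m; T_B = 4630 N·m.
τ in each portion: τ_AC = 2.34×10^8 Pa, τ_CB = 1.28×10^8 Pa; maximum is in AC.
τ_max = T_AC·r/J = 8470·0.0284/1.03×10^-6 = 2.342×10^8 Pa.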